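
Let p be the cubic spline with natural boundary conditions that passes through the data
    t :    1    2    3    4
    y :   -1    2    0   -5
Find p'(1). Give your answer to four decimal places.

With M_i denoting the second derivative at x_i, h_i = 1, 1, 1, and Δ_i = (y_(i+1) − y_i)/h_i = 3, -2, -5:
  1·M_0 + 4·M_1 + 1·M_2 = 6(Δ_1 - Δ_0) = -30
  1·M_1 + 4·M_2 + 1·M_3 = 6(Δ_2 - Δ_1) = -18
Natural end conditions: M_0 = M_3 = 0.
Solving: M_0 = 0, M_1 = -34/5, M_2 = -14/5, M_3 = 0.
On [1, 2], p'(t) = b_0 + 2c_0·(t - 1) + 3d_0·(t - 1)² with b_0 = Δ_0 - h_0(2M_0 + M_1)/6 = 62/15, c_0 = M_0/2 = 0, d_0 = (M_1 - M_0)/(6h_0) = -17/15. So p'(1) = 62/15.

4.1333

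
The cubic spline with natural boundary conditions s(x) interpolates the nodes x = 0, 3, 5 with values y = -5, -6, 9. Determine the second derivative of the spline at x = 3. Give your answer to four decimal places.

4.7000

Let m_i = s''(x_i). Step sizes h_i = 3, 2; slopes of the chords Δ_i = (y_(i+1) - y_i)/h_i = -1/3, 15/2.
  3·m_0 + 10·m_1 + 2·m_2 = 6(Δ_1 - Δ_0) = 47
Natural end conditions: m_0 = m_2 = 0.
Hence m_0 = 0, m_1 = 47/10, m_2 = 0.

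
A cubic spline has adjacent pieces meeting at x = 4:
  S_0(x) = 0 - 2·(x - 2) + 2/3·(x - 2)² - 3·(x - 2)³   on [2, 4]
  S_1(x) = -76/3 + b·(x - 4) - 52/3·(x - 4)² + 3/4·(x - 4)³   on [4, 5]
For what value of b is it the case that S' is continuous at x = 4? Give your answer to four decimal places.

S_0'(x) = -2 + 4/3·(x - 2) - 9·(x - 2)², so S_0'(4) = -106/3. On the right, S_1'(4) = b, so b = -106/3.

-35.3333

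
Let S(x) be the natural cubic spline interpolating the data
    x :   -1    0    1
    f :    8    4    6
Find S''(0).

With m_i denoting the second derivative at x_i, h_i = 1, 1, and Δ_i = (y_(i+1) − y_i)/h_i = -4, 2:
  1·m_0 + 4·m_1 + 1·m_2 = 6(Δ_1 - Δ_0) = 36
Natural end conditions: m_0 = m_2 = 0.
Solving the tridiagonal system: m_0 = 0, m_1 = 9, m_2 = 0.

9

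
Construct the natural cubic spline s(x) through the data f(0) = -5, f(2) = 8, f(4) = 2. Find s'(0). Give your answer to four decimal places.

Let σ_i = s''(x_i). Step sizes h_i = 2, 2; slopes of the chords Δ_i = (y_(i+1) - y_i)/h_i = 13/2, -3.
  2·σ_0 + 8·σ_1 + 2·σ_2 = 6(Δ_1 - Δ_0) = -57
Natural end conditions: σ_0 = σ_2 = 0.
Solving: σ_0 = 0, σ_1 = -57/8, σ_2 = 0.
On [0, 2], s'(x) = b_0 + 2c_0·x + 3d_0·x² with b_0 = Δ_0 - h_0(2σ_0 + σ_1)/6 = 71/8, c_0 = σ_0/2 = 0, d_0 = (σ_1 - σ_0)/(6h_0) = -19/32. So s'(0) = 71/8.

8.8750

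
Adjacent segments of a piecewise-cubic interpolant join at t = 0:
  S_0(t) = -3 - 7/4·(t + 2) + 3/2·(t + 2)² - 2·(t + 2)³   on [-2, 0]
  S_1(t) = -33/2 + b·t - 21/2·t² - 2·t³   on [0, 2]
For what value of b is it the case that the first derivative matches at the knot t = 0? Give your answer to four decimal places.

-19.7500

S_0'(t) = -7/4 + 3·(t + 2) - 6·(t + 2)², so S_0'(0) = -79/4. On the right, S_1'(0) = b, so b = -79/4.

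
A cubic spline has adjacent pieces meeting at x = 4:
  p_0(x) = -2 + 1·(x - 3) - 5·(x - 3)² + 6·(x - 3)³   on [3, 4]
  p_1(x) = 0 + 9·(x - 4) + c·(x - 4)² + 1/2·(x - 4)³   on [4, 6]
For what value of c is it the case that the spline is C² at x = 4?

p_0''(x) = -10 + 36·(x - 3), so p_0''(4) = 26. On the right, p_1''(4) = 2c, so c = 13.

13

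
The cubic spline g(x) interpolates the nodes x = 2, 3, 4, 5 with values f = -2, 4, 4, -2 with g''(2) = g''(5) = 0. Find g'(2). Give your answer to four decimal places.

7.2000

With σ_i denoting the second derivative at x_i, h_i = 1, 1, 1, and Δ_i = (y_(i+1) − y_i)/h_i = 6, 0, -6:
  1·σ_0 + 4·σ_1 + 1·σ_2 = 6(Δ_1 - Δ_0) = -36
  1·σ_1 + 4·σ_2 + 1·σ_3 = 6(Δ_2 - Δ_1) = -36
Natural end conditions: σ_0 = σ_3 = 0.
Forward elimination and back-substitution give σ_0 = 0, σ_1 = -36/5, σ_2 = -36/5, σ_3 = 0.
On [2, 3], g'(x) = b_0 + 2c_0·(x - 2) + 3d_0·(x - 2)² with b_0 = Δ_0 - h_0(2σ_0 + σ_1)/6 = 36/5, c_0 = σ_0/2 = 0, d_0 = (σ_1 - σ_0)/(6h_0) = -6/5. So g'(2) = 36/5.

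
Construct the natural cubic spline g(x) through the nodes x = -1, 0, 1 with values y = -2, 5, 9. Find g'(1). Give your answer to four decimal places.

3.2500

Let M_i = g''(x_i). Step sizes h_i = 1, 1; slopes of the chords Δ_i = (y_(i+1) - y_i)/h_i = 7, 4.
  1·M_0 + 4·M_1 + 1·M_2 = 6(Δ_1 - Δ_0) = -18
Natural end conditions: M_0 = M_2 = 0.
Hence M_0 = 0, M_1 = -9/2, M_2 = 0.
On [0, 1], g'(x) = b_1 + 2c_1·x + 3d_1·x² with b_1 = Δ_1 - h_1(2M_1 + M_2)/6 = 11/2, c_1 = M_1/2 = -9/4, d_1 = (M_2 - M_1)/(6h_1) = 3/4. So g'(1) = 13/4.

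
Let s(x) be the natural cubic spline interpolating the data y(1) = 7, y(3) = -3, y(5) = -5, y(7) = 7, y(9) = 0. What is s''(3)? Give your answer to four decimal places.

1.2054

Let m_i = s''(x_i). Step sizes h_i = 2, 2, 2, 2; slopes of the chords Δ_i = (y_(i+1) - y_i)/h_i = -5, -1, 6, -7/2.
  2·m_0 + 8·m_1 + 2·m_2 = 6(Δ_1 - Δ_0) = 24
  2·m_1 + 8·m_2 + 2·m_3 = 6(Δ_2 - Δ_1) = 42
  2·m_2 + 8·m_3 + 2·m_4 = 6(Δ_3 - Δ_2) = -57
Natural end conditions: m_0 = m_4 = 0.
Solving: m_0 = 0, m_1 = 135/112, m_2 = 201/28, m_3 = -999/112, m_4 = 0.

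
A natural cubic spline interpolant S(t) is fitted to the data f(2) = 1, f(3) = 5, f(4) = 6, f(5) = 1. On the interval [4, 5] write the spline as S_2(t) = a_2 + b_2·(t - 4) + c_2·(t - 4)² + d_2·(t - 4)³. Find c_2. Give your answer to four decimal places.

-4.2000

Write m_i for S''(x_i). With h_i = 1, 1, 1 and divided differences Δ_i = 4, 1, -5, the continuity of S' gives the tridiagonal system
  1·m_0 + 4·m_1 + 1·m_2 = 6(Δ_1 - Δ_0) = -18
  1·m_1 + 4·m_2 + 1·m_3 = 6(Δ_2 - Δ_1) = -36
Natural end conditions: m_0 = m_3 = 0.
Forward elimination and back-substitution give m_0 = 0, m_1 = -12/5, m_2 = -42/5, m_3 = 0.
On [4, 5], with S_2(t) = a_2 + b_2·(t - 4) + c_2·(t - 4)² + d_2·(t - 4)³: c_2 = m_2/2 = -21/5, d_2 = (m_3 - m_2)/(6h_2) = 7/5, b_2 = Δ_2 - h_2(2m_2 + m_3)/6 = -11/5.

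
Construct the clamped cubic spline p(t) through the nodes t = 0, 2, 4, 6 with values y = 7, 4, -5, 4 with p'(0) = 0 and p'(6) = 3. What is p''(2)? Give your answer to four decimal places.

Write m_i for p''(x_i). With h_i = 2, 2, 2 and divided differences Δ_i = -3/2, -9/2, 9/2, the continuity of p' gives the tridiagonal system
  2·m_0 + 8·m_1 + 2·m_2 = 6(Δ_1 - Δ_0) = -18
  2·m_1 + 8·m_2 + 2·m_3 = 6(Δ_2 - Δ_1) = 54
Clamped end conditions give two more equations: 2h_0·m_0 + h_0·m_1 = 6(Δ_0 - p'(0)) = -9 and h_2·m_2 + 2h_2·m_3 = 6(p'(6) - Δ_2) = -9.
Forward elimination and back-substitution give m_0 = 1/10, m_1 = -47/10, m_2 = 97/10, m_3 = -71/10.

-4.7000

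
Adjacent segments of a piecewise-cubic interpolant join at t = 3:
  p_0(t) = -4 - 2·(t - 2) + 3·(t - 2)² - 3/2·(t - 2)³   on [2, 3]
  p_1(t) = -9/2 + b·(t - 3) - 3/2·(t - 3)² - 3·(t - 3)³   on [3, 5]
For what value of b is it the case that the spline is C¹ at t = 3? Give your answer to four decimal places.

-0.5000

p_0'(t) = -2 + 6·(t - 2) - 9/2·(t - 2)², so p_0'(3) = -1/2. On the right, p_1'(3) = b, so b = -1/2.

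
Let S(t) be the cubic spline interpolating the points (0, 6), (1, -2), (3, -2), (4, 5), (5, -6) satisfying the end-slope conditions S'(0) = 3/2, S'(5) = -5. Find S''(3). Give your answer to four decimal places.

10.0625

With M_i denoting the second derivative at x_i, h_i = 1, 2, 1, 1, and Δ_i = (y_(i+1) − y_i)/h_i = -8, 0, 7, -11:
  1·M_0 + 6·M_1 + 2·M_2 = 6(Δ_1 - Δ_0) = 48
  2·M_1 + 6·M_2 + 1·M_3 = 6(Δ_2 - Δ_1) = 42
  1·M_2 + 4·M_3 + 1·M_4 = 6(Δ_3 - Δ_2) = -108
Clamped end conditions give two more equations: 2h_0·M_0 + h_0·M_1 = 6(Δ_0 - S'(0)) = -57 and h_3·M_3 + 2h_3·M_4 = 6(S'(5) - Δ_3) = 36.
Solving the tridiagonal system: M_0 = -269/8, M_1 = 41/4, M_2 = 161/16, M_3 = -311/8, M_4 = 599/16.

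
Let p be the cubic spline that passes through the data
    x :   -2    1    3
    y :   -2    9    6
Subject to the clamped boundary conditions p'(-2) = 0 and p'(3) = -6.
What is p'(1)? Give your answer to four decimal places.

2.6500

Let M_i = p''(x_i). Step sizes h_i = 3, 2; slopes of the chords Δ_i = (y_(i+1) - y_i)/h_i = 11/3, -3/2.
  3·M_0 + 10·M_1 + 2·M_2 = 6(Δ_1 - Δ_0) = -31
Clamped end conditions give two more equations: 2h_0·M_0 + h_0·M_1 = 6(Δ_0 - p'(-2)) = 22 and h_1·M_1 + 2h_1·M_2 = 6(p'(3) - Δ_1) = -27.
Forward elimination and back-substitution give M_0 = 167/30, M_1 = -19/5, M_2 = -97/20.
On [1, 3], p'(x) = b_1 + 2c_1·(x - 1) + 3d_1·(x - 1)² with b_1 = Δ_1 - h_1(2M_1 + M_2)/6 = 53/20, c_1 = M_1/2 = -19/10, d_1 = (M_2 - M_1)/(6h_1) = -7/80. So p'(1) = 53/20.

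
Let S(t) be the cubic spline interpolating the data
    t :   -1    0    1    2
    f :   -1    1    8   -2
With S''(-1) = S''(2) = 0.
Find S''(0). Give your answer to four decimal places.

Put m_i = S'' at the i-th knot. Here h = (1, 1, 1) and Δ = (2, 7, -10), so the interior equations h_(i-1)·m_(i-1) + 2(h_(i-1)+h_i)·m_i + h_i·m_(i+1) = 6(Δ_i − Δ_(i-1)) read
  1·m_0 + 4·m_1 + 1·m_2 = 6(Δ_1 - Δ_0) = 30
  1·m_1 + 4·m_2 + 1·m_3 = 6(Δ_2 - Δ_1) = -102
Natural end conditions: m_0 = m_3 = 0.
Forward elimination and back-substitution give m_0 = 0, m_1 = 74/5, m_2 = -146/5, m_3 = 0.

14.8000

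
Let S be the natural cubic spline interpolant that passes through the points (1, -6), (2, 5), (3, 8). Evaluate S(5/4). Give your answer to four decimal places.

-2.7813

Write M_i for S''(x_i). With h_i = 1, 1 and divided differences Δ_i = 11, 3, the continuity of S' gives the tridiagonal system
  1·M_0 + 4·M_1 + 1·M_2 = 6(Δ_1 - Δ_0) = -48
Natural end conditions: M_0 = M_2 = 0.
Solving: M_0 = 0, M_1 = -12, M_2 = 0.
On [1, 2], S(x) = -6 + 13·(x - 1) + 0·(x - 1)² - 2·(x - 1)³.
With (x - 1) = 1/4: S(5/4) = -89/32.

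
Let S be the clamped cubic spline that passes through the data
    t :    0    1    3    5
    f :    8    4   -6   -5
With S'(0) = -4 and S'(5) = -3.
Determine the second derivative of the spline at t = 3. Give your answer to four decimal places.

Put M_i = S'' at the i-th knot. Here h = (1, 2, 2) and Δ = (-4, -5, 1/2), so the interior equations h_(i-1)·M_(i-1) + 2(h_(i-1)+h_i)·M_i + h_i·M_(i+1) = 6(Δ_i − Δ_(i-1)) read
  1·M_0 + 6·M_1 + 2·M_2 = 6(Δ_1 - Δ_0) = -6
  2·M_1 + 8·M_2 + 2·M_3 = 6(Δ_2 - Δ_1) = 33
Clamped end conditions give two more equations: 2h_0·M_0 + h_0·M_1 = 6(Δ_0 - S'(0)) = 0 and h_2·M_2 + 2h_2·M_3 = 6(S'(5) - Δ_2) = -21.
Forward elimination and back-substitution give M_0 = 43/23, M_1 = -86/23, M_2 = 335/46, M_3 = -409/46.

7.2826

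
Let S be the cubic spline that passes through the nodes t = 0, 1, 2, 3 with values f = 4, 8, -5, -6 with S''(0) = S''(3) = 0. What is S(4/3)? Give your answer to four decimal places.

4.3580

Write M_i for S''(x_i). With h_i = 1, 1, 1 and divided differences Δ_i = 4, -13, -1, the continuity of S' gives the tridiagonal system
  1·M_0 + 4·M_1 + 1·M_2 = 6(Δ_1 - Δ_0) = -102
  1·M_1 + 4·M_2 + 1·M_3 = 6(Δ_2 - Δ_1) = 72
Natural end conditions: M_0 = M_3 = 0.
Solving: M_0 = 0, M_1 = -32, M_2 = 26, M_3 = 0.
On [1, 2], S(t) = 8 - 20/3·(t - 1) - 16·(t - 1)² + 29/3·(t - 1)³.
With (t - 1) = 1/3: S(4/3) = 353/81.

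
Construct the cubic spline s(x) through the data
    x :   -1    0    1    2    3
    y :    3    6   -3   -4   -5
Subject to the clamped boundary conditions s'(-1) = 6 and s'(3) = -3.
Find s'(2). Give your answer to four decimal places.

0.9107

Write m_i for s''(x_i). With h_i = 1, 1, 1, 1 and divided differences Δ_i = 3, -9, -1, -1, the continuity of s' gives the tridiagonal system
  1·m_0 + 4·m_1 + 1·m_2 = 6(Δ_1 - Δ_0) = -72
  1·m_1 + 4·m_2 + 1·m_3 = 6(Δ_2 - Δ_1) = 48
  1·m_2 + 4·m_3 + 1·m_4 = 6(Δ_3 - Δ_2) = 0
Clamped end conditions give two more equations: 2h_0·m_0 + h_0·m_1 = 6(Δ_0 - s'(-1)) = -18 and h_3·m_3 + 2h_3·m_4 = 6(s'(3) - Δ_3) = -12.
Hence m_0 = 75/28, m_1 = -327/14, m_2 = 75/4, m_3 = -51/14, m_4 = -117/28.
On [2, 3], s'(x) = b_3 + 2c_3·(x - 2) + 3d_3·(x - 2)² with b_3 = Δ_3 - h_3(2m_3 + m_4)/6 = 51/56, c_3 = m_3/2 = -51/28, d_3 = (m_4 - m_3)/(6h_3) = -5/56. So s'(2) = 51/56.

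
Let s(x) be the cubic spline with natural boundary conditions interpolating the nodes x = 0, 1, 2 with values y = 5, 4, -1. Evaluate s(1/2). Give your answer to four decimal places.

Put σ_i = s'' at the i-th knot. Here h = (1, 1) and Δ = (-1, -5), so the interior equations h_(i-1)·σ_(i-1) + 2(h_(i-1)+h_i)·σ_i + h_i·σ_(i+1) = 6(Δ_i − Δ_(i-1)) read
  1·σ_0 + 4·σ_1 + 1·σ_2 = 6(Δ_1 - Δ_0) = -24
Natural end conditions: σ_0 = σ_2 = 0.
Hence σ_0 = 0, σ_1 = -6, σ_2 = 0.
On [0, 1], s(x) = 5 + 0·x + 0·x² - 1·x³.
With x = 1/2: s(1/2) = 39/8.

4.8750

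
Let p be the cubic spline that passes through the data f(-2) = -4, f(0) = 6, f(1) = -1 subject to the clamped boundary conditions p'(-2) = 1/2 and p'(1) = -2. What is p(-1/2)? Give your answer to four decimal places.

Let M_i = p''(x_i). Step sizes h_i = 2, 1; slopes of the chords Δ_i = (y_(i+1) - y_i)/h_i = 5, -7.
  2·M_0 + 6·M_1 + 1·M_2 = 6(Δ_1 - Δ_0) = -72
Clamped end conditions give two more equations: 2h_0·M_0 + h_0·M_1 = 6(Δ_0 - p'(-2)) = 27 and h_1·M_1 + 2h_1·M_2 = 6(p'(1) - Δ_1) = 30.
Solving the tridiagonal system: M_0 = 215/12, M_1 = -67/3, M_2 = 157/6.
On [-2, 0], p(x) = -4 + 1/2·(x + 2) + 215/24·(x + 2)² - 161/48·(x + 2)³.
With (x + 2) = 3/2: p(-1/2) = 715/128.

5.5859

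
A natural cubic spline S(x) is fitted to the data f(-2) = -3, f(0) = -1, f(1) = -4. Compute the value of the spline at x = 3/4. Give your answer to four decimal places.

Put σ_i = S'' at the i-th knot. Here h = (2, 1) and Δ = (1, -3), so the interior equations h_(i-1)·σ_(i-1) + 2(h_(i-1)+h_i)·σ_i + h_i·σ_(i+1) = 6(Δ_i − Δ_(i-1)) read
  2·σ_0 + 6·σ_1 + 1·σ_2 = 6(Δ_1 - Δ_0) = -24
Natural end conditions: σ_0 = σ_2 = 0.
Forward elimination and back-substitution give σ_0 = 0, σ_1 = -4, σ_2 = 0.
On [0, 1], S(x) = -1 - 5/3·x - 2·x² + 2/3·x³.
With x = 3/4: S(3/4) = -99/32.

-3.0938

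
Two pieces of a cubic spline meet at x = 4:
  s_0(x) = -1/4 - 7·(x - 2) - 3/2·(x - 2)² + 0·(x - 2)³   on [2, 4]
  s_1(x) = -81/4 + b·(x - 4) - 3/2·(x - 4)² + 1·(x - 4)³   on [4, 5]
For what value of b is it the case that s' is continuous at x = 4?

-13

s_0'(x) = -7 - 3·(x - 2) + 0·(x - 2)², so s_0'(4) = -13. On the right, s_1'(4) = b, so b = -13.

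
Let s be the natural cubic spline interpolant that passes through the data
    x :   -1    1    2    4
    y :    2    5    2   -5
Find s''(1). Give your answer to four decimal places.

-4.5429

Write m_i for s''(x_i). With h_i = 2, 1, 2 and divided differences Δ_i = 3/2, -3, -7/2, the continuity of s' gives the tridiagonal system
  2·m_0 + 6·m_1 + 1·m_2 = 6(Δ_1 - Δ_0) = -27
  1·m_1 + 6·m_2 + 2·m_3 = 6(Δ_2 - Δ_1) = -3
Natural end conditions: m_0 = m_3 = 0.
Hence m_0 = 0, m_1 = -159/35, m_2 = 9/35, m_3 = 0.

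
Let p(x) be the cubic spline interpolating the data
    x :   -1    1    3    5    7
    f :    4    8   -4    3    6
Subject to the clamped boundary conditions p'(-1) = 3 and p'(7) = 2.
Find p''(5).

-5

Let σ_i = p''(x_i). Step sizes h_i = 2, 2, 2, 2; slopes of the chords Δ_i = (y_(i+1) - y_i)/h_i = 2, -6, 7/2, 3/2.
  2·σ_0 + 8·σ_1 + 2·σ_2 = 6(Δ_1 - Δ_0) = -48
  2·σ_1 + 8·σ_2 + 2·σ_3 = 6(Δ_2 - Δ_1) = 57
  2·σ_2 + 8·σ_3 + 2·σ_4 = 6(Δ_3 - Δ_2) = -12
Clamped end conditions give two more equations: 2h_0·σ_0 + h_0·σ_1 = 6(Δ_0 - p'(-1)) = -6 and h_3·σ_3 + 2h_3·σ_4 = 6(p'(7) - Δ_3) = 3.
Solving the tridiagonal system: σ_0 = 13/4, σ_1 = -19/2, σ_2 = 43/4, σ_3 = -5, σ_4 = 13/4.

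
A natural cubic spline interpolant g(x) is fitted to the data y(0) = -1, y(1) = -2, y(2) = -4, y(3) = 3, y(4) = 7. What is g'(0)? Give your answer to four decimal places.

Write M_i for g''(x_i). With h_i = 1, 1, 1, 1 and divided differences Δ_i = -1, -2, 7, 4, the continuity of g' gives the tridiagonal system
  1·M_0 + 4·M_1 + 1·M_2 = 6(Δ_1 - Δ_0) = -6
  1·M_1 + 4·M_2 + 1·M_3 = 6(Δ_2 - Δ_1) = 54
  1·M_2 + 4·M_3 + 1·M_4 = 6(Δ_3 - Δ_2) = -18
Natural end conditions: M_0 = M_4 = 0.
Forward elimination and back-substitution give M_0 = 0, M_1 = -81/14, M_2 = 120/7, M_3 = -123/14, M_4 = 0.
On [0, 1], g'(x) = b_0 + 2c_0·x + 3d_0·x² with b_0 = Δ_0 - h_0(2M_0 + M_1)/6 = -1/28, c_0 = M_0/2 = 0, d_0 = (M_1 - M_0)/(6h_0) = -27/28. So g'(0) = -1/28.

-0.0357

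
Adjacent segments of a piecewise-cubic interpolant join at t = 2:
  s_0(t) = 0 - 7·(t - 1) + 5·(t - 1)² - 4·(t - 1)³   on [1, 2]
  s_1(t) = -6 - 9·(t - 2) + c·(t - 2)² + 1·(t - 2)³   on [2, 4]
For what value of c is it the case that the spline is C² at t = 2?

s_0''(t) = 10 - 24·(t - 1), so s_0''(2) = -14. On the right, s_1''(2) = 2c, so c = -7.

-7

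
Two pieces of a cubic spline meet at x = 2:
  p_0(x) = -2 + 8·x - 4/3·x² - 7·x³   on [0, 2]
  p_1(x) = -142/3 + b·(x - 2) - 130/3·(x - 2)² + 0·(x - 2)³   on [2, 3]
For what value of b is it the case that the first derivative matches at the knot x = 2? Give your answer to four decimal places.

p_0'(x) = 8 - 8/3·x - 21·x², so p_0'(2) = -244/3. On the right, p_1'(2) = b, so b = -244/3.

-81.3333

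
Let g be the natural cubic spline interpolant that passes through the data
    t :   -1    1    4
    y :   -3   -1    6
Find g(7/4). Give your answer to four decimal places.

0.3563

Put M_i = g'' at the i-th knot. Here h = (2, 3) and Δ = (1, 7/3), so the interior equations h_(i-1)·M_(i-1) + 2(h_(i-1)+h_i)·M_i + h_i·M_(i+1) = 6(Δ_i − Δ_(i-1)) read
  2·M_0 + 10·M_1 + 3·M_2 = 6(Δ_1 - Δ_0) = 8
Natural end conditions: M_0 = M_2 = 0.
Forward elimination and back-substitution give M_0 = 0, M_1 = 4/5, M_2 = 0.
On [1, 4], g(t) = -1 + 23/15·(t - 1) + 2/5·(t - 1)² - 2/45·(t - 1)³.
With (t - 1) = 3/4: g(7/4) = 57/160.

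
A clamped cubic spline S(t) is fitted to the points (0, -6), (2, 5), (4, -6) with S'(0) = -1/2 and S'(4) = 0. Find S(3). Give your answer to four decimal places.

-0.4688

Write M_i for S''(x_i). With h_i = 2, 2 and divided differences Δ_i = 11/2, -11/2, the continuity of S' gives the tridiagonal system
  2·M_0 + 8·M_1 + 2·M_2 = 6(Δ_1 - Δ_0) = -66
Clamped end conditions give two more equations: 2h_0·M_0 + h_0·M_1 = 6(Δ_0 - S'(0)) = 36 and h_1·M_1 + 2h_1·M_2 = 6(S'(4) - Δ_1) = 33.
Hence M_0 = 139/8, M_1 = -67/4, M_2 = 133/8.
On [2, 4], S(t) = 5 + 1/8·(t - 2) - 67/8·(t - 2)² + 89/32·(t - 2)³.
With (t - 2) = 1: S(3) = -15/32.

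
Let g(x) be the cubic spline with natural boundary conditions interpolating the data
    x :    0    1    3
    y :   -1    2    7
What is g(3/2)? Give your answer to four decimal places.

Let M_i = g''(x_i). Step sizes h_i = 1, 2; slopes of the chords Δ_i = (y_(i+1) - y_i)/h_i = 3, 5/2.
  1·M_0 + 6·M_1 + 2·M_2 = 6(Δ_1 - Δ_0) = -3
Natural end conditions: M_0 = M_2 = 0.
Solving the tridiagonal system: M_0 = 0, M_1 = -1/2, M_2 = 0.
On [1, 3], g(x) = 2 + 17/6·(x - 1) - 1/4·(x - 1)² + 1/24·(x - 1)³.
With (x - 1) = 1/2: g(3/2) = 215/64.

3.3594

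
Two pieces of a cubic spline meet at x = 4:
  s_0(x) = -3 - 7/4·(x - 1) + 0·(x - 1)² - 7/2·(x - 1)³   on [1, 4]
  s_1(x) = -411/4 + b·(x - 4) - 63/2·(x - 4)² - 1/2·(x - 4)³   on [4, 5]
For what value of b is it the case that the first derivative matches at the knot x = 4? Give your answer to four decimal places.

-96.2500

s_0'(x) = -7/4 + 0·(x - 1) - 21/2·(x - 1)², so s_0'(4) = -385/4. On the right, s_1'(4) = b, so b = -385/4.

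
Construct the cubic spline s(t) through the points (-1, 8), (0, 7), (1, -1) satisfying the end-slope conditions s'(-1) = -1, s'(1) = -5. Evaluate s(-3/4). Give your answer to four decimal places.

7.9492

Write m_i for s''(x_i). With h_i = 1, 1 and divided differences Δ_i = -1, -8, the continuity of s' gives the tridiagonal system
  1·m_0 + 4·m_1 + 1·m_2 = 6(Δ_1 - Δ_0) = -42
Clamped end conditions give two more equations: 2h_0·m_0 + h_0·m_1 = 6(Δ_0 - s'(-1)) = 0 and h_1·m_1 + 2h_1·m_2 = 6(s'(1) - Δ_1) = 18.
Hence m_0 = 17/2, m_1 = -17, m_2 = 35/2.
On [-1, 0], s(t) = 8 - 1·(t + 1) + 17/4·(t + 1)² - 17/4·(t + 1)³.
With (t + 1) = 1/4: s(-3/4) = 2035/256.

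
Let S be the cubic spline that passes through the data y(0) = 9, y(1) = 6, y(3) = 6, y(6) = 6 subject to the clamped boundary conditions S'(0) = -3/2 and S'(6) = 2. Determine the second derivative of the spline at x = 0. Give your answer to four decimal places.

-6.8772

With M_i denoting the second derivative at x_i, h_i = 1, 2, 3, and Δ_i = (y_(i+1) − y_i)/h_i = -3, 0, 0:
  1·M_0 + 6·M_1 + 2·M_2 = 6(Δ_1 - Δ_0) = 18
  2·M_1 + 10·M_2 + 3·M_3 = 6(Δ_2 - Δ_1) = 0
Clamped end conditions give two more equations: 2h_0·M_0 + h_0·M_1 = 6(Δ_0 - S'(0)) = -9 and h_2·M_2 + 2h_2·M_3 = 6(S'(6) - Δ_2) = 12.
Hence M_0 = -392/57, M_1 = 271/57, M_2 = -104/57, M_3 = 166/57.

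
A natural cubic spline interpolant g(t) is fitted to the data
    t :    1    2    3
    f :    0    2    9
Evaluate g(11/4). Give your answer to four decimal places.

6.9570

With M_i denoting the second derivative at x_i, h_i = 1, 1, and Δ_i = (y_(i+1) − y_i)/h_i = 2, 7:
  1·M_0 + 4·M_1 + 1·M_2 = 6(Δ_1 - Δ_0) = 30
Natural end conditions: M_0 = M_2 = 0.
Solving the tridiagonal system: M_0 = 0, M_1 = 15/2, M_2 = 0.
On [2, 3], g(t) = 2 + 9/2·(t - 2) + 15/4·(t - 2)² - 5/4·(t - 2)³.
With (t - 2) = 3/4: g(11/4) = 1781/256.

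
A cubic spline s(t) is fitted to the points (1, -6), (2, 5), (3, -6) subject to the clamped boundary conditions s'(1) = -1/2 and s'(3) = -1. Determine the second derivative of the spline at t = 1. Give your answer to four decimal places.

67.2500

With M_i denoting the second derivative at x_i, h_i = 1, 1, and Δ_i = (y_(i+1) − y_i)/h_i = 11, -11:
  1·M_0 + 4·M_1 + 1·M_2 = 6(Δ_1 - Δ_0) = -132
Clamped end conditions give two more equations: 2h_0·M_0 + h_0·M_1 = 6(Δ_0 - s'(1)) = 69 and h_1·M_1 + 2h_1·M_2 = 6(s'(3) - Δ_1) = 60.
Solving the tridiagonal system: M_0 = 269/4, M_1 = -131/2, M_2 = 251/4.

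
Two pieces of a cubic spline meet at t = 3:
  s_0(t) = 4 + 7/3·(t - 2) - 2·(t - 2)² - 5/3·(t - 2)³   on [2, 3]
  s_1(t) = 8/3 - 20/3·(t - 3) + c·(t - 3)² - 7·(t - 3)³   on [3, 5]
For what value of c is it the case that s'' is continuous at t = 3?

s_0''(t) = -4 - 10·(t - 2), so s_0''(3) = -14. On the right, s_1''(3) = 2c, so c = -7.

-7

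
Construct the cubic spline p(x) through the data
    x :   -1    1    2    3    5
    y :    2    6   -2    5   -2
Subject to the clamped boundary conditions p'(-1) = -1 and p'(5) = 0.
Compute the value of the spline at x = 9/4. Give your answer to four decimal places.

Let M_i = p''(x_i). Step sizes h_i = 2, 1, 1, 2; slopes of the chords Δ_i = (y_(i+1) - y_i)/h_i = 2, -8, 7, -7/2.
  2·M_0 + 6·M_1 + 1·M_2 = 6(Δ_1 - Δ_0) = -60
  1·M_1 + 4·M_2 + 1·M_3 = 6(Δ_2 - Δ_1) = 90
  1·M_2 + 6·M_3 + 2·M_4 = 6(Δ_3 - Δ_2) = -63
Clamped end conditions give two more equations: 2h_0·M_0 + h_0·M_1 = 6(Δ_0 - p'(-1)) = 18 and h_3·M_3 + 2h_3·M_4 = 6(p'(5) - Δ_3) = 21.
Solving: M_0 = 1763/120, M_1 = -1223/60, M_2 = 395/12, M_3 = -1277/60, M_4 = 1907/120.
On [2, 3], p(x) = -2 - 17/40·(x - 2) + 395/24·(x - 2)² - 271/30·(x - 2)³.
With (x - 2) = 1/4: p(9/4) = -39/32.

-1.2188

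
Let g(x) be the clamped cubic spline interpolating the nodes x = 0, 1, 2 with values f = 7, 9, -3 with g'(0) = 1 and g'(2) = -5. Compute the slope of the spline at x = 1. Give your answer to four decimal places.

-6.5000

Put M_i = g'' at the i-th knot. Here h = (1, 1) and Δ = (2, -12), so the interior equations h_(i-1)·M_(i-1) + 2(h_(i-1)+h_i)·M_i + h_i·M_(i+1) = 6(Δ_i − Δ_(i-1)) read
  1·M_0 + 4·M_1 + 1·M_2 = 6(Δ_1 - Δ_0) = -84
Clamped end conditions give two more equations: 2h_0·M_0 + h_0·M_1 = 6(Δ_0 - g'(0)) = 6 and h_1·M_1 + 2h_1·M_2 = 6(g'(2) - Δ_1) = 42.
Forward elimination and back-substitution give M_0 = 21, M_1 = -36, M_2 = 39.
On [1, 2], g'(x) = b_1 + 2c_1·(x - 1) + 3d_1·(x - 1)² with b_1 = Δ_1 - h_1(2M_1 + M_2)/6 = -13/2, c_1 = M_1/2 = -18, d_1 = (M_2 - M_1)/(6h_1) = 25/2. So g'(1) = -13/2.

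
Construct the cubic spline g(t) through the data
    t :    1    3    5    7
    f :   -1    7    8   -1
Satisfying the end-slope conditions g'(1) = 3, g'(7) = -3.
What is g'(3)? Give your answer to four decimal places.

With σ_i denoting the second derivative at x_i, h_i = 2, 2, 2, and Δ_i = (y_(i+1) − y_i)/h_i = 4, 1/2, -9/2:
  2·σ_0 + 8·σ_1 + 2·σ_2 = 6(Δ_1 - Δ_0) = -21
  2·σ_1 + 8·σ_2 + 2·σ_3 = 6(Δ_2 - Δ_1) = -30
Clamped end conditions give two more equations: 2h_0·σ_0 + h_0·σ_1 = 6(Δ_0 - g'(1)) = 6 and h_2·σ_2 + 2h_2·σ_3 = 6(g'(7) - Δ_2) = 9.
Forward elimination and back-substitution give σ_0 = 13/5, σ_1 = -11/5, σ_2 = -43/10, σ_3 = 22/5.
On [3, 5], g'(t) = b_1 + 2c_1·(t - 3) + 3d_1·(t - 3)² with b_1 = Δ_1 - h_1(2σ_1 + σ_2)/6 = 17/5, c_1 = σ_1/2 = -11/10, d_1 = (σ_2 - σ_1)/(6h_1) = -7/40. So g'(3) = 17/5.

3.4000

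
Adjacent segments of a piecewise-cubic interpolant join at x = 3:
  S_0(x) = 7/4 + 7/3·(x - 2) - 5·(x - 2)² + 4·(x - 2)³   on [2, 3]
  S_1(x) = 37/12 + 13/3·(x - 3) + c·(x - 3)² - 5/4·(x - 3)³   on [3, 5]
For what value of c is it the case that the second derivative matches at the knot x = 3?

7

S_0''(x) = -10 + 24·(x - 2), so S_0''(3) = 14. On the right, S_1''(3) = 2c, so c = 7.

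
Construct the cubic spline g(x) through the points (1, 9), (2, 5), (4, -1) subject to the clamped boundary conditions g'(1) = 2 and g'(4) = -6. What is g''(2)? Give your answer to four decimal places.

Let M_i = g''(x_i). Step sizes h_i = 1, 2; slopes of the chords Δ_i = (y_(i+1) - y_i)/h_i = -4, -3.
  1·M_0 + 6·M_1 + 2·M_2 = 6(Δ_1 - Δ_0) = 6
Clamped end conditions give two more equations: 2h_0·M_0 + h_0·M_1 = 6(Δ_0 - g'(1)) = -36 and h_1·M_1 + 2h_1·M_2 = 6(g'(4) - Δ_1) = -18.
Hence M_0 = -65/3, M_1 = 22/3, M_2 = -49/6.

7.3333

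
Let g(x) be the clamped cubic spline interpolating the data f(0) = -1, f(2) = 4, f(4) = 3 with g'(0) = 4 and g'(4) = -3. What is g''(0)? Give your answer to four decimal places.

With M_i denoting the second derivative at x_i, h_i = 2, 2, and Δ_i = (y_(i+1) − y_i)/h_i = 5/2, -1/2:
  2·M_0 + 8·M_1 + 2·M_2 = 6(Δ_1 - Δ_0) = -18
Clamped end conditions give two more equations: 2h_0·M_0 + h_0·M_1 = 6(Δ_0 - g'(0)) = -9 and h_1·M_1 + 2h_1·M_2 = 6(g'(4) - Δ_1) = -15.
Forward elimination and back-substitution give M_0 = -7/4, M_1 = -1, M_2 = -13/4.

-1.7500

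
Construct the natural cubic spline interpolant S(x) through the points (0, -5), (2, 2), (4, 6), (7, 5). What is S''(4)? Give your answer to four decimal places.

Let σ_i = S''(x_i). Step sizes h_i = 2, 2, 3; slopes of the chords Δ_i = (y_(i+1) - y_i)/h_i = 7/2, 2, -1/3.
  2·σ_0 + 8·σ_1 + 2·σ_2 = 6(Δ_1 - Δ_0) = -9
  2·σ_1 + 10·σ_2 + 3·σ_3 = 6(Δ_2 - Δ_1) = -14
Natural end conditions: σ_0 = σ_3 = 0.
Solving: σ_0 = 0, σ_1 = -31/38, σ_2 = -47/38, σ_3 = 0.

-1.2368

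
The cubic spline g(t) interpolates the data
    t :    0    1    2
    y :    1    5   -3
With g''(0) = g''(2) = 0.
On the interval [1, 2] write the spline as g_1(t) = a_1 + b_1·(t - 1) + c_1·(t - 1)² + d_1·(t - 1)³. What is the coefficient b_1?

-2

Write M_i for g''(x_i). With h_i = 1, 1 and divided differences Δ_i = 4, -8, the continuity of g' gives the tridiagonal system
  1·M_0 + 4·M_1 + 1·M_2 = 6(Δ_1 - Δ_0) = -72
Natural end conditions: M_0 = M_2 = 0.
Hence M_0 = 0, M_1 = -18, M_2 = 0.
On [1, 2], with g_1(t) = a_1 + b_1·(t - 1) + c_1·(t - 1)² + d_1·(t - 1)³: c_1 = M_1/2 = -9, d_1 = (M_2 - M_1)/(6h_1) = 3, b_1 = Δ_1 - h_1(2M_1 + M_2)/6 = -2.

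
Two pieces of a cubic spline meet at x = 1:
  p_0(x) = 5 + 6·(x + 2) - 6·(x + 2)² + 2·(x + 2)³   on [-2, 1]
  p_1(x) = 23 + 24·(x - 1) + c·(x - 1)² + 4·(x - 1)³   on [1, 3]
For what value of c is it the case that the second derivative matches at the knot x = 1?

p_0''(x) = -12 + 12·(x + 2), so p_0''(1) = 24. On the right, p_1''(1) = 2c, so c = 12.

12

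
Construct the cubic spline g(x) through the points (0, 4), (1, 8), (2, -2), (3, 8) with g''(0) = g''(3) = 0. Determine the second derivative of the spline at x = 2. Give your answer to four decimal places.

Put M_i = g'' at the i-th knot. Here h = (1, 1, 1) and Δ = (4, -10, 10), so the interior equations h_(i-1)·M_(i-1) + 2(h_(i-1)+h_i)·M_i + h_i·M_(i+1) = 6(Δ_i − Δ_(i-1)) read
  1·M_0 + 4·M_1 + 1·M_2 = 6(Δ_1 - Δ_0) = -84
  1·M_1 + 4·M_2 + 1·M_3 = 6(Δ_2 - Δ_1) = 120
Natural end conditions: M_0 = M_3 = 0.
Forward elimination and back-substitution give M_0 = 0, M_1 = -152/5, M_2 = 188/5, M_3 = 0.

37.6000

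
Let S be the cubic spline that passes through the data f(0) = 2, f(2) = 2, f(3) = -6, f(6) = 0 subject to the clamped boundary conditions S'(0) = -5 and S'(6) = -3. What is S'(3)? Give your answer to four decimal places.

Write M_i for S''(x_i). With h_i = 2, 1, 3 and divided differences Δ_i = 0, -8, 2, the continuity of S' gives the tridiagonal system
  2·M_0 + 6·M_1 + 1·M_2 = 6(Δ_1 - Δ_0) = -48
  1·M_1 + 8·M_2 + 3·M_3 = 6(Δ_2 - Δ_1) = 60
Clamped end conditions give two more equations: 2h_0·M_0 + h_0·M_1 = 6(Δ_0 - S'(0)) = 30 and h_2·M_2 + 2h_2·M_3 = 6(S'(6) - Δ_2) = -30.
Hence M_0 = 319/21, M_1 = -323/21, M_2 = 292/21, M_3 = -251/21.
On [3, 6], S'(x) = b_2 + 2c_2·(x - 3) + 3d_2·(x - 3)² with b_2 = Δ_2 - h_2(2M_2 + M_3)/6 = -83/14, c_2 = M_2/2 = 146/21, d_2 = (M_3 - M_2)/(6h_2) = -181/126. So S'(3) = -83/14.

-5.9286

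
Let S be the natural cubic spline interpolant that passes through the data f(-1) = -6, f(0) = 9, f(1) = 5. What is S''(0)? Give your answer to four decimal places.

With m_i denoting the second derivative at x_i, h_i = 1, 1, and Δ_i = (y_(i+1) − y_i)/h_i = 15, -4:
  1·m_0 + 4·m_1 + 1·m_2 = 6(Δ_1 - Δ_0) = -114
Natural end conditions: m_0 = m_2 = 0.
Solving: m_0 = 0, m_1 = -57/2, m_2 = 0.

-28.5000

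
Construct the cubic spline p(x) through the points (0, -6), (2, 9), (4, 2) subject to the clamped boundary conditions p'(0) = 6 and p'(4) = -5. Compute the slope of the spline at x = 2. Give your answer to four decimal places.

Put σ_i = p'' at the i-th knot. Here h = (2, 2) and Δ = (15/2, -7/2), so the interior equations h_(i-1)·σ_(i-1) + 2(h_(i-1)+h_i)·σ_i + h_i·σ_(i+1) = 6(Δ_i − Δ_(i-1)) read
  2·σ_0 + 8·σ_1 + 2·σ_2 = 6(Δ_1 - Δ_0) = -66
Clamped end conditions give two more equations: 2h_0·σ_0 + h_0·σ_1 = 6(Δ_0 - p'(0)) = 9 and h_1·σ_1 + 2h_1·σ_2 = 6(p'(4) - Δ_1) = -9.
Solving: σ_0 = 31/4, σ_1 = -11, σ_2 = 13/4.
On [2, 4], p'(x) = b_1 + 2c_1·(x - 2) + 3d_1·(x - 2)² with b_1 = Δ_1 - h_1(2σ_1 + σ_2)/6 = 11/4, c_1 = σ_1/2 = -11/2, d_1 = (σ_2 - σ_1)/(6h_1) = 19/16. So p'(2) = 11/4.

2.7500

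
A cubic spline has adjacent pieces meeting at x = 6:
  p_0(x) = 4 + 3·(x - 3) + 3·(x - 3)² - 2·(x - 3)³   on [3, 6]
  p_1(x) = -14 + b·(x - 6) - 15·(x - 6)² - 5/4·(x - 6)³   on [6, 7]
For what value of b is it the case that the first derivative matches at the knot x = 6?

-33

p_0'(x) = 3 + 6·(x - 3) - 6·(x - 3)², so p_0'(6) = -33. On the right, p_1'(6) = b, so b = -33.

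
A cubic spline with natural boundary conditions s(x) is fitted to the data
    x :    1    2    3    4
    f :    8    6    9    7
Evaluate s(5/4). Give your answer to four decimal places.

7.1094

Put m_i = s'' at the i-th knot. Here h = (1, 1, 1) and Δ = (-2, 3, -2), so the interior equations h_(i-1)·m_(i-1) + 2(h_(i-1)+h_i)·m_i + h_i·m_(i+1) = 6(Δ_i − Δ_(i-1)) read
  1·m_0 + 4·m_1 + 1·m_2 = 6(Δ_1 - Δ_0) = 30
  1·m_1 + 4·m_2 + 1·m_3 = 6(Δ_2 - Δ_1) = -30
Natural end conditions: m_0 = m_3 = 0.
Hence m_0 = 0, m_1 = 10, m_2 = -10, m_3 = 0.
On [1, 2], s(x) = 8 - 11/3·(x - 1) + 0·(x - 1)² + 5/3·(x - 1)³.
With (x - 1) = 1/4: s(5/4) = 455/64.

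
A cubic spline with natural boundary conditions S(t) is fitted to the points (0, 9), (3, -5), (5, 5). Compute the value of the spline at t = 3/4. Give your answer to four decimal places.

3.4609

Write M_i for S''(x_i). With h_i = 3, 2 and divided differences Δ_i = -14/3, 5, the continuity of S' gives the tridiagonal system
  3·M_0 + 10·M_1 + 2·M_2 = 6(Δ_1 - Δ_0) = 58
Natural end conditions: M_0 = M_2 = 0.
Solving: M_0 = 0, M_1 = 29/5, M_2 = 0.
On [0, 3], S(t) = 9 - 227/30·t + 0·t² + 29/90·t³.
With t = 3/4: S(3/4) = 443/128.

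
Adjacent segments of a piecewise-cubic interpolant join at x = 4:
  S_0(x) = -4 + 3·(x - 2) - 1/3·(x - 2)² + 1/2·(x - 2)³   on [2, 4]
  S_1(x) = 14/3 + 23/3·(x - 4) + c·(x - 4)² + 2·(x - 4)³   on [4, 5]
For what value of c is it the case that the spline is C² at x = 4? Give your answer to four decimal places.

2.6667

S_0''(x) = -2/3 + 3·(x - 2), so S_0''(4) = 16/3. On the right, S_1''(4) = 2c, so c = 8/3.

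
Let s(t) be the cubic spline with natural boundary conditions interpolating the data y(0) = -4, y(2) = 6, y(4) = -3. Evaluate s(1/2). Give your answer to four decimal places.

Write M_i for s''(x_i). With h_i = 2, 2 and divided differences Δ_i = 5, -9/2, the continuity of s' gives the tridiagonal system
  2·M_0 + 8·M_1 + 2·M_2 = 6(Δ_1 - Δ_0) = -57
Natural end conditions: M_0 = M_2 = 0.
Solving the tridiagonal system: M_0 = 0, M_1 = -57/8, M_2 = 0.
On [0, 2], s(t) = -4 + 59/8·t + 0·t² - 19/32·t³.
With t = 1/2: s(1/2) = -99/256.

-0.3867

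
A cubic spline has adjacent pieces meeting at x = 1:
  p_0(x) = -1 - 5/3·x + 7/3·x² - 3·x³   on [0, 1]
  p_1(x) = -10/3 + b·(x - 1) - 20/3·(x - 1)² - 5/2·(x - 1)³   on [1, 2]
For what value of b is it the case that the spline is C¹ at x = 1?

p_0'(x) = -5/3 + 14/3·x - 9·x², so p_0'(1) = -6. On the right, p_1'(1) = b, so b = -6.

-6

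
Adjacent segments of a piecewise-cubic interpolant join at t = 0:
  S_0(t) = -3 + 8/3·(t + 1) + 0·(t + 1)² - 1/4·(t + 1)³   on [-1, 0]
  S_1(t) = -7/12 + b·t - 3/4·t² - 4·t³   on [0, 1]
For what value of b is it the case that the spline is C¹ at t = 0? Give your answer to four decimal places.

S_0'(t) = 8/3 + 0·(t + 1) - 3/4·(t + 1)², so S_0'(0) = 23/12. On the right, S_1'(0) = b, so b = 23/12.

1.9167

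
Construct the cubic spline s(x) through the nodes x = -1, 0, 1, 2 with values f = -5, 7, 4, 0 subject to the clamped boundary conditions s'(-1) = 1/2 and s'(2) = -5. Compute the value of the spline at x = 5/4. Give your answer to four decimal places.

2.7609

Put σ_i = s'' at the i-th knot. Here h = (1, 1, 1) and Δ = (12, -3, -4), so the interior equations h_(i-1)·σ_(i-1) + 2(h_(i-1)+h_i)·σ_i + h_i·σ_(i+1) = 6(Δ_i − Δ_(i-1)) read
  1·σ_0 + 4·σ_1 + 1·σ_2 = 6(Δ_1 - Δ_0) = -90
  1·σ_1 + 4·σ_2 + 1·σ_3 = 6(Δ_2 - Δ_1) = -6
Clamped end conditions give two more equations: 2h_0·σ_0 + h_0·σ_1 = 6(Δ_0 - s'(-1)) = 69 and h_2·σ_2 + 2h_2·σ_3 = 6(s'(2) - Δ_2) = -6.
Forward elimination and back-substitution give σ_0 = 806/15, σ_1 = -577/15, σ_2 = 152/15, σ_3 = -121/15.
On [1, 2], s(x) = 4 - 181/30·(x - 1) + 76/15·(x - 1)² - 91/30·(x - 1)³.
With (x - 1) = 1/4: s(5/4) = 1767/640.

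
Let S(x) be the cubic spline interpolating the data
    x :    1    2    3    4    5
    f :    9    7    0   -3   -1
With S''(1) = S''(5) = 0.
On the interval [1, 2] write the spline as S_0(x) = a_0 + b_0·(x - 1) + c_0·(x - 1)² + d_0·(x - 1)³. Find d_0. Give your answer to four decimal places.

Let M_i = S''(x_i). Step sizes h_i = 1, 1, 1, 1; slopes of the chords Δ_i = (y_(i+1) - y_i)/h_i = -2, -7, -3, 2.
  1·M_0 + 4·M_1 + 1·M_2 = 6(Δ_1 - Δ_0) = -30
  1·M_1 + 4·M_2 + 1·M_3 = 6(Δ_2 - Δ_1) = 24
  1·M_2 + 4·M_3 + 1·M_4 = 6(Δ_3 - Δ_2) = 30
Natural end conditions: M_0 = M_4 = 0.
Solving the tridiagonal system: M_0 = 0, M_1 = -129/14, M_2 = 48/7, M_3 = 81/14, M_4 = 0.
On [1, 2], with S_0(x) = a_0 + b_0·(x - 1) + c_0·(x - 1)² + d_0·(x - 1)³: c_0 = M_0/2 = 0, d_0 = (M_1 - M_0)/(6h_0) = -43/28, b_0 = Δ_0 - h_0(2M_0 + M_1)/6 = -13/28.

-1.5357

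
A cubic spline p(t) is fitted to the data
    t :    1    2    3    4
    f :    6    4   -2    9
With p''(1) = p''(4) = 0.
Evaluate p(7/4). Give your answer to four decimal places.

5.2219

With M_i denoting the second derivative at x_i, h_i = 1, 1, 1, and Δ_i = (y_(i+1) − y_i)/h_i = -2, -6, 11:
  1·M_0 + 4·M_1 + 1·M_2 = 6(Δ_1 - Δ_0) = -24
  1·M_1 + 4·M_2 + 1·M_3 = 6(Δ_2 - Δ_1) = 102
Natural end conditions: M_0 = M_3 = 0.
Hence M_0 = 0, M_1 = -66/5, M_2 = 144/5, M_3 = 0.
On [1, 2], p(t) = 6 + 1/5·(t - 1) + 0·(t - 1)² - 11/5·(t - 1)³.
With (t - 1) = 3/4: p(7/4) = 1671/320.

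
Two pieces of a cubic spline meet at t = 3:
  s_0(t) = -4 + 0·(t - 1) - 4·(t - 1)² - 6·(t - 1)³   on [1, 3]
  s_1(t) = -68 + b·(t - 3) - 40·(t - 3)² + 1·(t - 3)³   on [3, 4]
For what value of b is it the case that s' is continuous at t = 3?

-88

s_0'(t) = 0 - 8·(t - 1) - 18·(t - 1)², so s_0'(3) = -88. On the right, s_1'(3) = b, so b = -88.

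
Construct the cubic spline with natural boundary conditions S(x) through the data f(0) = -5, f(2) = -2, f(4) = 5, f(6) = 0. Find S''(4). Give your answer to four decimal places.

-5.2000

Let m_i = S''(x_i). Step sizes h_i = 2, 2, 2; slopes of the chords Δ_i = (y_(i+1) - y_i)/h_i = 3/2, 7/2, -5/2.
  2·m_0 + 8·m_1 + 2·m_2 = 6(Δ_1 - Δ_0) = 12
  2·m_1 + 8·m_2 + 2·m_3 = 6(Δ_2 - Δ_1) = -36
Natural end conditions: m_0 = m_3 = 0.
Solving: m_0 = 0, m_1 = 14/5, m_2 = -26/5, m_3 = 0.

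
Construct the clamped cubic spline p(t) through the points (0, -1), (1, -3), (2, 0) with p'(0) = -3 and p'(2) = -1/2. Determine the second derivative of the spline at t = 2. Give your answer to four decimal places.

-16.7500

Let M_i = p''(x_i). Step sizes h_i = 1, 1; slopes of the chords Δ_i = (y_(i+1) - y_i)/h_i = -2, 3.
  1·M_0 + 4·M_1 + 1·M_2 = 6(Δ_1 - Δ_0) = 30
Clamped end conditions give two more equations: 2h_0·M_0 + h_0·M_1 = 6(Δ_0 - p'(0)) = 6 and h_1·M_1 + 2h_1·M_2 = 6(p'(2) - Δ_1) = -21.
Solving the tridiagonal system: M_0 = -13/4, M_1 = 25/2, M_2 = -67/4.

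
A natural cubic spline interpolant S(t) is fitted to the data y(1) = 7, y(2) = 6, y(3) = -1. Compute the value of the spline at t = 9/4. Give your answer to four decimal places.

With M_i denoting the second derivative at x_i, h_i = 1, 1, and Δ_i = (y_(i+1) − y_i)/h_i = -1, -7:
  1·M_0 + 4·M_1 + 1·M_2 = 6(Δ_1 - Δ_0) = -36
Natural end conditions: M_0 = M_2 = 0.
Forward elimination and back-substitution give M_0 = 0, M_1 = -9, M_2 = 0.
On [2, 3], S(t) = 6 - 4·(t - 2) - 9/2·(t - 2)² + 3/2·(t - 2)³.
With (t - 2) = 1/4: S(9/4) = 607/128.

4.7422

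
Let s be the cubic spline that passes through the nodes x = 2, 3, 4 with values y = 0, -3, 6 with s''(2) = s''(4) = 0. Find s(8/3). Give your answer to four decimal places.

With σ_i denoting the second derivative at x_i, h_i = 1, 1, and Δ_i = (y_(i+1) − y_i)/h_i = -3, 9:
  1·σ_0 + 4·σ_1 + 1·σ_2 = 6(Δ_1 - Δ_0) = 72
Natural end conditions: σ_0 = σ_2 = 0.
Solving the tridiagonal system: σ_0 = 0, σ_1 = 18, σ_2 = 0.
On [2, 3], s(x) = 0 - 6·(x - 2) + 0·(x - 2)² + 3·(x - 2)³.
With (x - 2) = 2/3: s(8/3) = -28/9.

-3.1111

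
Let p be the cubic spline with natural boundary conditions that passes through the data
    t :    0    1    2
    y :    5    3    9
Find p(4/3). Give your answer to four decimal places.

Let m_i = p''(x_i). Step sizes h_i = 1, 1; slopes of the chords Δ_i = (y_(i+1) - y_i)/h_i = -2, 6.
  1·m_0 + 4·m_1 + 1·m_2 = 6(Δ_1 - Δ_0) = 48
Natural end conditions: m_0 = m_2 = 0.
Solving the tridiagonal system: m_0 = 0, m_1 = 12, m_2 = 0.
On [1, 2], p(t) = 3 + 2·(t - 1) + 6·(t - 1)² - 2·(t - 1)³.
With (t - 1) = 1/3: p(4/3) = 115/27.

4.2593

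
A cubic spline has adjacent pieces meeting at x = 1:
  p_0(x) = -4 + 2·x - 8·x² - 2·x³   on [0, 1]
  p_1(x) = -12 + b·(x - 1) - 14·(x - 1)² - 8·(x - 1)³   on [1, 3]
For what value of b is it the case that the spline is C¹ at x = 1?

p_0'(x) = 2 - 16·x - 6·x², so p_0'(1) = -20. On the right, p_1'(1) = b, so b = -20.

-20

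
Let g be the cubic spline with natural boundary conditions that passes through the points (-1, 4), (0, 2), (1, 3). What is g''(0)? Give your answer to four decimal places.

Write m_i for g''(x_i). With h_i = 1, 1 and divided differences Δ_i = -2, 1, the continuity of g' gives the tridiagonal system
  1·m_0 + 4·m_1 + 1·m_2 = 6(Δ_1 - Δ_0) = 18
Natural end conditions: m_0 = m_2 = 0.
Solving: m_0 = 0, m_1 = 9/2, m_2 = 0.

4.5000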